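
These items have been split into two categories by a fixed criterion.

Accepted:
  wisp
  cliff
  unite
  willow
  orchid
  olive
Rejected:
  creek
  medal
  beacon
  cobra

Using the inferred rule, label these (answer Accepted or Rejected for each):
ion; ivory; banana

Accepted, Accepted, Rejected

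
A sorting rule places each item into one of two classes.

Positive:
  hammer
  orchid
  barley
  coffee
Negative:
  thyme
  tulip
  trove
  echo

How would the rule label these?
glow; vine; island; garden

Negative, Negative, Positive, Positive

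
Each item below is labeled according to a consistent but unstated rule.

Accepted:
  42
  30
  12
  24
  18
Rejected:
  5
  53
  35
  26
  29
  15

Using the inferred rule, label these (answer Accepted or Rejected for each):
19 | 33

The common property of the 'Accepted' items is: multiple of 6. No 'Rejected' item has it.
19: 19 = 6·3 + 1, fails this test → Rejected.
33: 33 = 6·5 + 3, fails this test → Rejected.

Rejected, Rejected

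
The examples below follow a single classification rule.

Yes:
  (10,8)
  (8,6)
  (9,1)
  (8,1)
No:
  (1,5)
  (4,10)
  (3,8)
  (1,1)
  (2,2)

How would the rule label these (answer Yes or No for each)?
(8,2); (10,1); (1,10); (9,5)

All 'Yes' examples share one property — first > second — and every 'No' example lacks it.
(8,2) → 8 > 2 → Yes.
(10,1) → 10 > 1 → Yes.
(1,10) → 1 < 10 → No.
(9,5) → 9 > 5 → Yes.

Yes, Yes, No, Yes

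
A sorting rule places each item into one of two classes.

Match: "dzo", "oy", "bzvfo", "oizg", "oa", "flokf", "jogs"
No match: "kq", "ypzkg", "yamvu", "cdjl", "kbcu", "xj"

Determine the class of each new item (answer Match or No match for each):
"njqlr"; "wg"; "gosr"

No match, No match, Match

The rule appears to be: contains 'o'.
"njqlr": no 'o', doesn't qualify → No match. "wg": no 'o', doesn't qualify → No match. "gosr": has 'o', has this property → Match.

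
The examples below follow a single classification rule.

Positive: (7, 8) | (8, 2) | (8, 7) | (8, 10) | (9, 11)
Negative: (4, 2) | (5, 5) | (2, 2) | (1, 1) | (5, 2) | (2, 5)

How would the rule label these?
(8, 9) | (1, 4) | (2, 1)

Positive, Negative, Negative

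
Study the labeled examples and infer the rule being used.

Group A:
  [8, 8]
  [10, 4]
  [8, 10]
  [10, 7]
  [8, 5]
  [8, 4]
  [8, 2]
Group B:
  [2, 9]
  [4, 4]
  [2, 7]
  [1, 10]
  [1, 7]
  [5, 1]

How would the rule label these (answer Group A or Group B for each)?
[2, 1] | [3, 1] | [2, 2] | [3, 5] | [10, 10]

Group B, Group B, Group B, Group B, Group A

The common property of the 'Group A' items is: first ≥ 7. No 'Group B' item has it.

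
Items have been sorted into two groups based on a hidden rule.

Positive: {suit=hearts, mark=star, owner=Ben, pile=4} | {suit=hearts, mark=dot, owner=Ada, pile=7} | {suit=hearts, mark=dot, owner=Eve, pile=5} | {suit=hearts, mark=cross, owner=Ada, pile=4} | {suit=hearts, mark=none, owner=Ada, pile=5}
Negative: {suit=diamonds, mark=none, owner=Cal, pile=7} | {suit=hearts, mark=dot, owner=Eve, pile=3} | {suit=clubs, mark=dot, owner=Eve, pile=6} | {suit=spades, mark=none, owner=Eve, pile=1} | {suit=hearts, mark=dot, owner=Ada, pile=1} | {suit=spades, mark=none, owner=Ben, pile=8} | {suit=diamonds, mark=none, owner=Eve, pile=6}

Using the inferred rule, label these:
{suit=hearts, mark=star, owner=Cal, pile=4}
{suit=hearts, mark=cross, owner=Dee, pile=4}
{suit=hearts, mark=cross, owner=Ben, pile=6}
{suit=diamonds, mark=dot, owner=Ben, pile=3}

The simplest hypothesis consistent with all the labels is: suit is hearts AND pile ≥ 4.
{suit=hearts, mark=star, owner=Cal, pile=4} — suit is hearts, pile = 4, hence Positive. {suit=hearts, mark=cross, owner=Dee, pile=4} — suit is hearts, pile = 4, hence Positive. {suit=hearts, mark=cross, owner=Ben, pile=6} — suit is hearts, pile = 6, hence Positive. {suit=diamonds, mark=dot, owner=Ben, pile=3} — suit is diamonds, pile = 3, hence Negative.

Positive, Positive, Positive, Negative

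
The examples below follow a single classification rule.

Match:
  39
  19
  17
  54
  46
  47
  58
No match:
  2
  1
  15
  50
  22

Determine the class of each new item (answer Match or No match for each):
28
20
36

Match, No match, Match

The distinguishing property — digit sum ≥ 7 — holds for all the 'Match' cases and none of the 'No match' cases.
Match: 28, since digit sum 2+8 = 10. No match: 20, since digit sum 2+0 = 2. Match: 36, since digit sum 3+6 = 9.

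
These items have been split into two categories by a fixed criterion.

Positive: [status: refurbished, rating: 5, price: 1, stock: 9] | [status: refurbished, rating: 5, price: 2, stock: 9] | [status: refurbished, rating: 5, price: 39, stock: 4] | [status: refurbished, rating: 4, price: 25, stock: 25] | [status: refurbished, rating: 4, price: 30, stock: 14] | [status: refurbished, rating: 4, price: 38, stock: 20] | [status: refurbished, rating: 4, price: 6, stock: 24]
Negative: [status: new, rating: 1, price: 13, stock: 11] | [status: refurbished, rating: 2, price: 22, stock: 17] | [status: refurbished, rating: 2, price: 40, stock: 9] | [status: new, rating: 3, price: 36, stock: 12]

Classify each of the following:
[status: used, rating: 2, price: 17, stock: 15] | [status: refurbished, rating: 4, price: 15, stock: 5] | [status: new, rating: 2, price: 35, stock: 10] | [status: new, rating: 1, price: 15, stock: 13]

Negative, Positive, Negative, Negative

The distinguishing property — rating ≥ 4 — holds for all the 'Positive' cases and none of the 'Negative' cases.
[status: used, rating: 2, price: 17, stock: 15] — rating = 2, hence Negative. [status: refurbished, rating: 4, price: 15, stock: 5] — rating = 4, hence Positive. [status: new, rating: 2, price: 35, stock: 10] — rating = 2, hence Negative. [status: new, rating: 1, price: 15, stock: 13] — rating = 1, hence Negative.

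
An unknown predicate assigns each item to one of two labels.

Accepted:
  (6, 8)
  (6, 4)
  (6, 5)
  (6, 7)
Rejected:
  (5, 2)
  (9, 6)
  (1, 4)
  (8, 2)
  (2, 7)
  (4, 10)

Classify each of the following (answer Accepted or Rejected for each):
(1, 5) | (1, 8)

Rule: |first − second| ≤ 2. This holds for each 'Accepted' example and fails for each 'Rejected' one.

Rejected, Rejected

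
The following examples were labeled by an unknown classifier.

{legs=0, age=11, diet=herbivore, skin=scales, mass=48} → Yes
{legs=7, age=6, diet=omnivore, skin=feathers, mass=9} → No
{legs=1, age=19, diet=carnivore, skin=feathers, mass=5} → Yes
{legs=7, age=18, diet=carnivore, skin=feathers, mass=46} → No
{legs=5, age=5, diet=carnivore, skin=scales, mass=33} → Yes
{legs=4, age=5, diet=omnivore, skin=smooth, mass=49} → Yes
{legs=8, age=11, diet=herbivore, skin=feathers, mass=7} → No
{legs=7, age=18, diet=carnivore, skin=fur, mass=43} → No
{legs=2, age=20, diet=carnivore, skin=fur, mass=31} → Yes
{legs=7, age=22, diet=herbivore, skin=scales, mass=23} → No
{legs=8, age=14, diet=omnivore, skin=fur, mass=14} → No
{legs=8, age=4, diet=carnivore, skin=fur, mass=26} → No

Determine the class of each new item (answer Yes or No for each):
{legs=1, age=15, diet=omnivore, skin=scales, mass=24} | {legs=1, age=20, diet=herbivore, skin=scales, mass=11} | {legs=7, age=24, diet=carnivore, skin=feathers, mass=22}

Yes, Yes, No

Every 'Yes' example satisfies: legs ≤ 5. None of the 'No' examples do.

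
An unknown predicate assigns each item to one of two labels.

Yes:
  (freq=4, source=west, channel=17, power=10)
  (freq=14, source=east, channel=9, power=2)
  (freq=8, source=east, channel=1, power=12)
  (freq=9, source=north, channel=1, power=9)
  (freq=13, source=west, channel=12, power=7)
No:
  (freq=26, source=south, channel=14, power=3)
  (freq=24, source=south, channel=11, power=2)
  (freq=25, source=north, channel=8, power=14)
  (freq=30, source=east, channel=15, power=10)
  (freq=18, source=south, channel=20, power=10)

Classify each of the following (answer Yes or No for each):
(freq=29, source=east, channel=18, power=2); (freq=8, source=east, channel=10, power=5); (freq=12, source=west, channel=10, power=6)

No, Yes, Yes

One predicate separates the groups cleanly: freq ≤ 14.
No: (freq=29, source=east, channel=18, power=2), since freq = 29.
Yes: (freq=8, source=east, channel=10, power=5), since freq = 8.
Yes: (freq=12, source=west, channel=10, power=6), since freq = 12.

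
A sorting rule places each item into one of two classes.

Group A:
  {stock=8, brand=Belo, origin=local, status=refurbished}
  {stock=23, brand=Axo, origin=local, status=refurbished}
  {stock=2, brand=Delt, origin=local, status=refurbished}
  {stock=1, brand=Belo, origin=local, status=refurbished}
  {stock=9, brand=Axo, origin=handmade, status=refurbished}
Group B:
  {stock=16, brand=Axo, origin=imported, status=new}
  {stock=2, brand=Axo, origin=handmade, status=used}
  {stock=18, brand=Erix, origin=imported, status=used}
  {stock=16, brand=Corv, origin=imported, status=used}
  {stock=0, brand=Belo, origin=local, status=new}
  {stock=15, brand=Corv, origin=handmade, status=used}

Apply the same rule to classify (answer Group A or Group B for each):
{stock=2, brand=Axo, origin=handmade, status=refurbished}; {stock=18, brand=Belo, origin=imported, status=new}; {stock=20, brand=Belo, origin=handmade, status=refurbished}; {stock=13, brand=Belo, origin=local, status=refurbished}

The simplest hypothesis consistent with all the labels is: status is refurbished.
{stock=2, brand=Axo, origin=handmade, status=refurbished} → status is refurbished → Group A.
{stock=18, brand=Belo, origin=imported, status=new} → status is new → Group B.
{stock=20, brand=Belo, origin=handmade, status=refurbished} → status is refurbished → Group A.
{stock=13, brand=Belo, origin=local, status=refurbished} → status is refurbished → Group A.

Group A, Group B, Group A, Group A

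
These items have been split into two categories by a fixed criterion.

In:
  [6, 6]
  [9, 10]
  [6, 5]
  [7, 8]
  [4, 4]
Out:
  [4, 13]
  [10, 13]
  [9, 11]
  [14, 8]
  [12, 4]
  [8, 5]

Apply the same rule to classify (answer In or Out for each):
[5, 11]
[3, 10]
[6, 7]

Out, Out, In

All 'In' examples share one property — |first − second| ≤ 1 — and every 'Out' example lacks it.
[5, 11] — |5−11| = 6, hence Out. [3, 10] — |3−10| = 7, hence Out. [6, 7] — |6−7| = 1, hence In.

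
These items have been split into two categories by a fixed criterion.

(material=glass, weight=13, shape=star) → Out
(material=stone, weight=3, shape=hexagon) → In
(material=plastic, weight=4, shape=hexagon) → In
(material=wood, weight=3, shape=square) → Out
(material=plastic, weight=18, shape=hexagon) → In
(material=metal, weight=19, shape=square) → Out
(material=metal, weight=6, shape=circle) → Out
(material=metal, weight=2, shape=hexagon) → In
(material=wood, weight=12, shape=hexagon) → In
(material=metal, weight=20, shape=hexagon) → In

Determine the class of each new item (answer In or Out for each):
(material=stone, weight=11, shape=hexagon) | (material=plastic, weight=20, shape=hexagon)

In, In

Comparing the two groups points to one rule — shape is hexagon.
(material=stone, weight=11, shape=hexagon) — shape is hexagon, hence In.
(material=plastic, weight=20, shape=hexagon) — shape is hexagon, hence In.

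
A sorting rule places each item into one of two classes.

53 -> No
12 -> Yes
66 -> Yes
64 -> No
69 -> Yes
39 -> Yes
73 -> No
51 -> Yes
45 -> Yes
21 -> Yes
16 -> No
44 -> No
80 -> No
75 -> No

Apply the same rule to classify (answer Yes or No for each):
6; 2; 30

Yes, No, Yes

One predicate separates the groups cleanly: multiple of 3 AND at most 69.
Yes: 6, since 6 = 3·2, 6 ≤ 69. No: 2, since 2 = 3·0 + 2, 2 ≤ 69. Yes: 30, since 30 = 3·10, 30 ≤ 69.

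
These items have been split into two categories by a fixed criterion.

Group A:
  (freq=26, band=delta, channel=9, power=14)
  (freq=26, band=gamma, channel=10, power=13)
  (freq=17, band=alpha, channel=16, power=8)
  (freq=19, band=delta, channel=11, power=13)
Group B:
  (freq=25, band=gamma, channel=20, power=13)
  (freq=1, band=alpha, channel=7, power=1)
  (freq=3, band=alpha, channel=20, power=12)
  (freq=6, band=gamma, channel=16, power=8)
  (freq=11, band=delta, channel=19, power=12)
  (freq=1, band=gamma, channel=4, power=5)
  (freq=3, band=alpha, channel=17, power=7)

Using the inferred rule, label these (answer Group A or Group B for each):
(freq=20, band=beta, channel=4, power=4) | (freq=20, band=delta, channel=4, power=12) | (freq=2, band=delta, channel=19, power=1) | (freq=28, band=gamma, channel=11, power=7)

Group A, Group A, Group B, Group A

The pattern is that an item is 'Group A' exactly when: channel ≤ 16 AND freq ≥ 11.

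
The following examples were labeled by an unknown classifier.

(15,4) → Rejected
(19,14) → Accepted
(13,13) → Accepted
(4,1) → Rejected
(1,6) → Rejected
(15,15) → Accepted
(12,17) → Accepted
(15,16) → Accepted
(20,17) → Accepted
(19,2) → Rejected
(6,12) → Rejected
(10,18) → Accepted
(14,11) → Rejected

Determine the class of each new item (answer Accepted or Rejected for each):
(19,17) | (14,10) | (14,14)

Accepted, Rejected, Accepted

Rule: sum ≥ 26. This holds for each 'Accepted' example and fails for each 'Rejected' one.
Accepted: (19,17), since 19+17 = 36.
Rejected: (14,10), since 14+10 = 24.
Accepted: (14,14), since 14+14 = 28.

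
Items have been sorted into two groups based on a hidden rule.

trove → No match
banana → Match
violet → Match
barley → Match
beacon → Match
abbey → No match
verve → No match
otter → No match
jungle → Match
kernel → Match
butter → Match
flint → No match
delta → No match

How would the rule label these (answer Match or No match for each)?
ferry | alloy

The common property of the 'Match' items is: even length. No 'No match' item has it.

No match, No match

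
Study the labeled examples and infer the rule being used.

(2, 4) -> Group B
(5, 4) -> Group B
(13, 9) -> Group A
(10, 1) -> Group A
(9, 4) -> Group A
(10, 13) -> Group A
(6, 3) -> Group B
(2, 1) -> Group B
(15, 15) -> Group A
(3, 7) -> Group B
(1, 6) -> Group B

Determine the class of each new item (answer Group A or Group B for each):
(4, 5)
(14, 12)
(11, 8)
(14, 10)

One predicate separates the groups cleanly: sum ≥ 11.
(4, 5): 4+5 = 9, does not fit → Group B.
(14, 12): 14+12 = 26, checks out → Group A.
(11, 8): 11+8 = 19, checks out → Group A.
(14, 10): 14+10 = 24, checks out → Group A.

Group B, Group A, Group A, Group A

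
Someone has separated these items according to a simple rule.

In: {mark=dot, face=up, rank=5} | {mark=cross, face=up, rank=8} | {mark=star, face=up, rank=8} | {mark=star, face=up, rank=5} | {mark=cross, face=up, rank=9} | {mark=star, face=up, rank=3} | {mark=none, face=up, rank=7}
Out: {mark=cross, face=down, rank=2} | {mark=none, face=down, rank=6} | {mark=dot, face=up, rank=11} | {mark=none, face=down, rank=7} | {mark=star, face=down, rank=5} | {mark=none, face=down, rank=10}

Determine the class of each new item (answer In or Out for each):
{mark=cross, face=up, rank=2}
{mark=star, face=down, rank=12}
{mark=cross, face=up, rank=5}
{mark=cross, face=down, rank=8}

The simplest hypothesis consistent with all the labels is: face is up AND rank ≤ 9.
In: {mark=cross, face=up, rank=2}, since face is up, rank = 2.
Out: {mark=star, face=down, rank=12}, since face is down, rank = 12.
In: {mark=cross, face=up, rank=5}, since face is up, rank = 5.
Out: {mark=cross, face=down, rank=8}, since face is down, rank = 8.

In, Out, In, Out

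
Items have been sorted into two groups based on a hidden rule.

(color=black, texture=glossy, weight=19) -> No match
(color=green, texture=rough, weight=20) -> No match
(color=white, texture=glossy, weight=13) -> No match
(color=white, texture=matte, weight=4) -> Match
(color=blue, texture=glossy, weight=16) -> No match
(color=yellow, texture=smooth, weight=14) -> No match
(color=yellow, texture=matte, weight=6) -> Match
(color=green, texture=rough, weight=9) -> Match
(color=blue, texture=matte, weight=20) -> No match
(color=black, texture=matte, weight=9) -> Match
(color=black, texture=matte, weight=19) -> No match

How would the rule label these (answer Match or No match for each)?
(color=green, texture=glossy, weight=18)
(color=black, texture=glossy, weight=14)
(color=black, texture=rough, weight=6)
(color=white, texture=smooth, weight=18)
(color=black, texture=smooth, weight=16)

No match, No match, Match, No match, No match

All 'Match' examples share one property — weight ≤ 9 — and every 'No match' example lacks it.
(color=green, texture=glossy, weight=18) — weight = 18, hence No match.
(color=black, texture=glossy, weight=14) — weight = 14, hence No match.
(color=black, texture=rough, weight=6) — weight = 6, hence Match.
(color=white, texture=smooth, weight=18) — weight = 18, hence No match.
(color=black, texture=smooth, weight=16) — weight = 16, hence No match.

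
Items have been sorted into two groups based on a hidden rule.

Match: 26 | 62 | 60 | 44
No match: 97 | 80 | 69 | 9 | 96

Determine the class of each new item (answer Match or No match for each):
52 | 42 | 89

The rule appears to be: even AND at most 62.
52 → 52 is even, 52 ≤ 62 → Match.
42 → 42 is even, 42 ≤ 62 → Match.
89 → 89 is odd, 89 > 62 → No match.

Match, Match, No match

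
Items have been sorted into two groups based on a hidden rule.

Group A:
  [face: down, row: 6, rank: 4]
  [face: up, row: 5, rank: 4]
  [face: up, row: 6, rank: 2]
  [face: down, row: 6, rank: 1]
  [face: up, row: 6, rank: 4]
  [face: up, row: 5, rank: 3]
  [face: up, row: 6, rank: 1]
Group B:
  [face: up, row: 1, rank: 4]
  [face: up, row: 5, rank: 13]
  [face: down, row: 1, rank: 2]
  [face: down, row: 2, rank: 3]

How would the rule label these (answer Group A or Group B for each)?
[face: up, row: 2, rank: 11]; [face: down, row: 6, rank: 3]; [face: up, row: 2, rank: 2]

Group B, Group A, Group B

Rule: rank ≤ 4 AND row ≥ 5. This holds for each 'Group A' example and fails for each 'Group B' one.
Group B: [face: up, row: 2, rank: 11], since rank = 11, row = 2.
Group A: [face: down, row: 6, rank: 3], since rank = 3, row = 6.
Group B: [face: up, row: 2, rank: 2], since rank = 2, row = 2.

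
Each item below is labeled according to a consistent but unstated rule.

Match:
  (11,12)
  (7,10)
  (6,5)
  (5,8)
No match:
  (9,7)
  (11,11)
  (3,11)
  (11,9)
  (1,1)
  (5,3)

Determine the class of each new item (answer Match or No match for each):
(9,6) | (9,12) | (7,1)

One predicate separates the groups cleanly: sum is odd.
Match: (9,6), since 9+6 = 15. Match: (9,12), since 9+12 = 21. No match: (7,1), since 7+1 = 8.

Match, Match, No match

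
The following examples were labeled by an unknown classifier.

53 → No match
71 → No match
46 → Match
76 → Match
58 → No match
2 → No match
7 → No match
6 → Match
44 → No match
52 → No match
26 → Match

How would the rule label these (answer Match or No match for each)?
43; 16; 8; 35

No match, Match, No match, No match

The common property of the 'Match' items is: ends in digit 6. No 'No match' item has it.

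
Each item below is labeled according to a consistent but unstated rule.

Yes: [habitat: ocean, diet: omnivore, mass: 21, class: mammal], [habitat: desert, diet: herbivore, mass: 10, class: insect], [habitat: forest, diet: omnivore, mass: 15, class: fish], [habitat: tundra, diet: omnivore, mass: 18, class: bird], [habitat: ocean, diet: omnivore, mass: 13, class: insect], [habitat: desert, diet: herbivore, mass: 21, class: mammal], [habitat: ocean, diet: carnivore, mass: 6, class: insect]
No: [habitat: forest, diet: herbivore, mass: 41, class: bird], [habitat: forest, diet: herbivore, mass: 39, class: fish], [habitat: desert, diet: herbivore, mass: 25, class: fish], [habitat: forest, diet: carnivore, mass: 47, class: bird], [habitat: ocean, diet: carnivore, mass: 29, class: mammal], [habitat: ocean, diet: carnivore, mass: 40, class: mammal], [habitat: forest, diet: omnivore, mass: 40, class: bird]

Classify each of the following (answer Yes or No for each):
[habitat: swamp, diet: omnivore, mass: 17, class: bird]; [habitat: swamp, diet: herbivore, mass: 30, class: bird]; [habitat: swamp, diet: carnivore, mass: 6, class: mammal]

Yes, No, Yes

One predicate separates the groups cleanly: mass ≤ 21.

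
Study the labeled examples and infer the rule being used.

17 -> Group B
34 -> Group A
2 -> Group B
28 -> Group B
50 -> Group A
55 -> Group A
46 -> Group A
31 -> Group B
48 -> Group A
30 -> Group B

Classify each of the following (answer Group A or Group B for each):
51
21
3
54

The classifier is using: at least 34.
51: 51 ≥ 34 — qualifies, so Group A. 21: 21 < 34 — doesn't qualify, so Group B. 3: 3 < 34 — doesn't qualify, so Group B. 54: 54 ≥ 34 — qualifies, so Group A.

Group A, Group B, Group B, Group A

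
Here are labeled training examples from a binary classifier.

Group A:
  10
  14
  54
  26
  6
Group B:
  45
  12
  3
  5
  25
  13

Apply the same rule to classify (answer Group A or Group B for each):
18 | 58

Group A, Group A

Checking candidate rules against both groups, what survives is: ≡ 2 (mod 4).
18: 18 mod 4 = 2 — qualifies, so Group A.
58: 58 mod 4 = 2 — qualifies, so Group A.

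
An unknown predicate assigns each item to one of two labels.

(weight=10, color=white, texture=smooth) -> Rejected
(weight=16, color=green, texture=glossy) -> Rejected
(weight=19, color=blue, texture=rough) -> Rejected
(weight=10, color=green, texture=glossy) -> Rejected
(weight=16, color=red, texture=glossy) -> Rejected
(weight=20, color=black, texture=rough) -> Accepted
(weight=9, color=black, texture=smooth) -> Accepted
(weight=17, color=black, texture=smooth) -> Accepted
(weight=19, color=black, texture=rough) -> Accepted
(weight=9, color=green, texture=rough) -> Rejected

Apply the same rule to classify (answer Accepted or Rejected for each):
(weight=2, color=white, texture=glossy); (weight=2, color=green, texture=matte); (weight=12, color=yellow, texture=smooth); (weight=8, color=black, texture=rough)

The pattern is that an item is 'Accepted' exactly when: color is black.
(weight=2, color=white, texture=glossy): color is white, doesn't qualify → Rejected.
(weight=2, color=green, texture=matte): color is green, doesn't qualify → Rejected.
(weight=12, color=yellow, texture=smooth): color is yellow, doesn't qualify → Rejected.
(weight=8, color=black, texture=rough): color is black, passes → Accepted.

Rejected, Rejected, Rejected, Accepted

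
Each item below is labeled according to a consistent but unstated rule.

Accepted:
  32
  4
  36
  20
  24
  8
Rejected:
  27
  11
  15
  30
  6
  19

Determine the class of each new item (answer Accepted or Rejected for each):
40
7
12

Accepted, Rejected, Accepted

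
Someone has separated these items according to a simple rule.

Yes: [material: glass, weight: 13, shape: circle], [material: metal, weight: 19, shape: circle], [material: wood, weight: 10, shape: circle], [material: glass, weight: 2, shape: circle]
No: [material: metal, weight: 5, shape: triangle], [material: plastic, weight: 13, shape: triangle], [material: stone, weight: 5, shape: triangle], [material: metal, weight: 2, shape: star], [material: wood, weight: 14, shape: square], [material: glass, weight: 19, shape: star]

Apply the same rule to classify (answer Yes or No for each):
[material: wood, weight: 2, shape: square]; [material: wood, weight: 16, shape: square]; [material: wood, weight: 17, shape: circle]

No, No, Yes

Checking candidate rules against both groups, what survives is: shape is circle.
[material: wood, weight: 2, shape: square] — shape is square, hence No. [material: wood, weight: 16, shape: square] — shape is square, hence No. [material: wood, weight: 17, shape: circle] — shape is circle, hence Yes.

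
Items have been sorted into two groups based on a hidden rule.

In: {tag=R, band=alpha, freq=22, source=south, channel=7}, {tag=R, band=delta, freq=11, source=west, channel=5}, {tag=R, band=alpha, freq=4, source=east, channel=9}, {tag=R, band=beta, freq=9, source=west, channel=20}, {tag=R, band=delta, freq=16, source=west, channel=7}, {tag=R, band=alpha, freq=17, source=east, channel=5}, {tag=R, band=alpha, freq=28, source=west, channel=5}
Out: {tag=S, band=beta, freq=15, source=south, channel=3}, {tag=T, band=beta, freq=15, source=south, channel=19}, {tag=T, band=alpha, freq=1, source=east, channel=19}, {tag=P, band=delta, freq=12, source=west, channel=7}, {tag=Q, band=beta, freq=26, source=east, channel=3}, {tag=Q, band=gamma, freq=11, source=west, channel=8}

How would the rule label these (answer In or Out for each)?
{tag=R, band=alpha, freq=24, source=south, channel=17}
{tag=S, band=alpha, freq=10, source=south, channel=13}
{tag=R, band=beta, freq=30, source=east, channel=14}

The simplest hypothesis consistent with all the labels is: tag is R.
{tag=R, band=alpha, freq=24, source=south, channel=17} → tag is R → In.
{tag=S, band=alpha, freq=10, source=south, channel=13} → tag is S → Out.
{tag=R, band=beta, freq=30, source=east, channel=14} → tag is R → In.

In, Out, In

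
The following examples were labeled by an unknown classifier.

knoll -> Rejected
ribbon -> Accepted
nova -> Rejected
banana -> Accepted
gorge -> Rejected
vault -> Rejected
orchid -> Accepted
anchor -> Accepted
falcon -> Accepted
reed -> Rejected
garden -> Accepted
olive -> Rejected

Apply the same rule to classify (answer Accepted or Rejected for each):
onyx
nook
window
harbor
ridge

Rejected, Rejected, Accepted, Accepted, Rejected

The pattern is that an item is 'Accepted' exactly when: length 6.
onyx: Rejected (length 4).
nook: Rejected (length 4).
window: Accepted (length 6).
harbor: Accepted (length 6).
ridge: Rejected (length 5).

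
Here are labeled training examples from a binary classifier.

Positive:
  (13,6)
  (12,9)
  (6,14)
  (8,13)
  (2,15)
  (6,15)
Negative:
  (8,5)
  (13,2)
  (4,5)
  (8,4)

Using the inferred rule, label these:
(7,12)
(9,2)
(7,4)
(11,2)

One predicate separates the groups cleanly: sum ≥ 17.

Positive, Negative, Negative, Negative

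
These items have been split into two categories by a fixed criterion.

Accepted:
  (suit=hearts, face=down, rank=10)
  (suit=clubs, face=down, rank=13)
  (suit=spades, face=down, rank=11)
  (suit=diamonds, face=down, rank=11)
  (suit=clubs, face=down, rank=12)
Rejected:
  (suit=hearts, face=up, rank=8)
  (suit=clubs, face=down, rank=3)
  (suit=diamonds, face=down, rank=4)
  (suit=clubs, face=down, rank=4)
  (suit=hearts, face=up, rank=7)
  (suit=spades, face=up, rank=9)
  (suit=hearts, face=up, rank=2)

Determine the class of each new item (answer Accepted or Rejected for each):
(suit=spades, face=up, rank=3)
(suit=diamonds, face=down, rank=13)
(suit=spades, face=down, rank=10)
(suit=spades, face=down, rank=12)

Rejected, Accepted, Accepted, Accepted

'Accepted' ⟺ rank ≥ 10.
(suit=spades, face=up, rank=3): rank = 3, does not satisfy this → Rejected.
(suit=diamonds, face=down, rank=13): rank = 13, matches → Accepted.
(suit=spades, face=down, rank=10): rank = 10, matches → Accepted.
(suit=spades, face=down, rank=12): rank = 12, matches → Accepted.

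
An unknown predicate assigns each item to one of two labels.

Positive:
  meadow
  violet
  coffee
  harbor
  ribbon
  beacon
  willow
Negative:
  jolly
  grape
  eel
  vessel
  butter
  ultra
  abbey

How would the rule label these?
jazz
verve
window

Negative, Negative, Positive

A rule that fits every label: even length AND contains 'o' — true of each 'Positive' example, false of each 'Negative' one.
jazz: length 4, no 'o' — fails the rule, so Negative.
verve: length 5, no 'o' — fails the rule, so Negative.
window: length 6, has 'o' — meets the rule, so Positive.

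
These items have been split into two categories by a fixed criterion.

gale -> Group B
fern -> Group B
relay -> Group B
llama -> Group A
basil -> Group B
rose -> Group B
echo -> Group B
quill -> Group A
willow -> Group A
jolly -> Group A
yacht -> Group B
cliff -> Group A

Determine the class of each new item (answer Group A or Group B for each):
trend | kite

Group B, Group B

The distinguishing property — has a double letter — holds for all the 'Group A' cases and none of the 'Group B' cases.
trend: no doubled letter, does not pass → Group B.
kite: no doubled letter, does not pass → Group B.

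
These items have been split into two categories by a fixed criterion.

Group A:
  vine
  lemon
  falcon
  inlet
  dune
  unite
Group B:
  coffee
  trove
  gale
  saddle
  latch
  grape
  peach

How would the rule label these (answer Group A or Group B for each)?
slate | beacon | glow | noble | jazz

Group B, Group A, Group B, Group A, Group B

All 'Group A' examples share one property — contains 'n' — and every 'Group B' example lacks it.
slate: no 'n', doesn't qualify → Group B.
beacon: has 'n', qualifies → Group A.
glow: no 'n', doesn't qualify → Group B.
noble: has 'n', qualifies → Group A.
jazz: no 'n', doesn't qualify → Group B.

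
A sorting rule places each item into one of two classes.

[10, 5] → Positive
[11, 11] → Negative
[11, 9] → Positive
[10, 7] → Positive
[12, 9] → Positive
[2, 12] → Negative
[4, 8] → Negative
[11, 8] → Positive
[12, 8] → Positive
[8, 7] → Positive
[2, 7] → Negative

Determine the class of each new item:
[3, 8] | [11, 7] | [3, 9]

Negative, Positive, Negative

The pattern is that an item is 'Positive' exactly when: first > second.
[3, 8]: 3 < 8 — does not pass, so Negative.
[11, 7]: 11 > 7 — passes, so Positive.
[3, 9]: 3 < 9 — does not pass, so Negative.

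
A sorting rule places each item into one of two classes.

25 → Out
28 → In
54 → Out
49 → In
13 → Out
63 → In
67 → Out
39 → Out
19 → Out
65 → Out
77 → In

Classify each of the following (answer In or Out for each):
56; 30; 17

In, Out, Out

A rule that fits every label: multiple of 7 — true of each 'In' example, false of each 'Out' one.
56: In (56 = 7·8).
30: Out (30 = 7·4 + 2).
17: Out (17 = 7·2 + 3).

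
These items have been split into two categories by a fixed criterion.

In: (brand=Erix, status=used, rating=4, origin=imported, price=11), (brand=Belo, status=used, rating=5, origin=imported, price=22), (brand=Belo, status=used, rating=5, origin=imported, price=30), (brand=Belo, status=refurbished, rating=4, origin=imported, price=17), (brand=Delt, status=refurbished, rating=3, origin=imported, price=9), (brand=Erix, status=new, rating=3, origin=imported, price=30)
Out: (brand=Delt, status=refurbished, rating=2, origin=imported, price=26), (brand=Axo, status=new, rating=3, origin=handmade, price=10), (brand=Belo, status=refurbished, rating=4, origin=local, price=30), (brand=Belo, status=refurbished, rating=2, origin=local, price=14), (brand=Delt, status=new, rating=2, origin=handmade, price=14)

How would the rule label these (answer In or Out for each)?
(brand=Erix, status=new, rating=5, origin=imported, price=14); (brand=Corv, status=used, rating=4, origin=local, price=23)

The distinguishing property — origin is imported AND rating ≥ 3 — holds for all the 'In' cases and none of the 'Out' cases.
(brand=Erix, status=new, rating=5, origin=imported, price=14) — origin is imported, rating = 5, hence In. (brand=Corv, status=used, rating=4, origin=local, price=23) — origin is local, rating = 4, hence Out.

In, Out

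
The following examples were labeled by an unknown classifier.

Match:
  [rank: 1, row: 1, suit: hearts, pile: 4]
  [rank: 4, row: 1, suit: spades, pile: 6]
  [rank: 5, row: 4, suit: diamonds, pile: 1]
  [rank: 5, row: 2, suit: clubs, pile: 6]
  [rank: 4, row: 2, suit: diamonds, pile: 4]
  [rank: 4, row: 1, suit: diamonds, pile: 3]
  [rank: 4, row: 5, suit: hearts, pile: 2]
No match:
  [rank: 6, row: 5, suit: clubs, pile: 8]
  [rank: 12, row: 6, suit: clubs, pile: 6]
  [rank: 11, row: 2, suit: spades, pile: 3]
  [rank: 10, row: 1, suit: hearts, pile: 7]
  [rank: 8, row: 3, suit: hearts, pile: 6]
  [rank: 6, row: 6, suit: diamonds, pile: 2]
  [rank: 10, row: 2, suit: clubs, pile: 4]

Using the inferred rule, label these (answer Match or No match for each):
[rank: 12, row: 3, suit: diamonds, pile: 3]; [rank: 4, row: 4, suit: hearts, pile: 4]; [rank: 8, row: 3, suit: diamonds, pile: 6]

The distinguishing property — rank ≤ 5 — holds for all the 'Match' cases and none of the 'No match' cases.
No match: [rank: 12, row: 3, suit: diamonds, pile: 3], since rank = 12. Match: [rank: 4, row: 4, suit: hearts, pile: 4], since rank = 4. No match: [rank: 8, row: 3, suit: diamonds, pile: 6], since rank = 8.

No match, Match, No match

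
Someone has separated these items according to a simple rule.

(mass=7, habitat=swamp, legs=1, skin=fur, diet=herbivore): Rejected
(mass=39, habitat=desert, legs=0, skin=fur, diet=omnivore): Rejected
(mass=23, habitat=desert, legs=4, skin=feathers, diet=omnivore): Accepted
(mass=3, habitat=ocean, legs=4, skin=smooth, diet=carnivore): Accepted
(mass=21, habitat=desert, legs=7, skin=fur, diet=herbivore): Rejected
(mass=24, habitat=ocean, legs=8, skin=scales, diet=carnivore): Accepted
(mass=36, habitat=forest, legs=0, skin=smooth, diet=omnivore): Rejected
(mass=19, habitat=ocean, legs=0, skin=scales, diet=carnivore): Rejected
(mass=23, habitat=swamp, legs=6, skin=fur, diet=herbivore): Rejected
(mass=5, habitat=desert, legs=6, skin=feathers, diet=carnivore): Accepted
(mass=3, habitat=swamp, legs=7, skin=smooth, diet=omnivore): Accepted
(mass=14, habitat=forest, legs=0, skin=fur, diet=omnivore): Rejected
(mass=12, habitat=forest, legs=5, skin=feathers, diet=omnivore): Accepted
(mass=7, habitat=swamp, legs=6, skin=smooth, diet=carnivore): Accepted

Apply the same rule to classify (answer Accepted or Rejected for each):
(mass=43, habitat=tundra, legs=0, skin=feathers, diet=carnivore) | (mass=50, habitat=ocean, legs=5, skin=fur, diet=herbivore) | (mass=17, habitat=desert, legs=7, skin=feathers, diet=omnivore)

Rejected, Rejected, Accepted

One predicate separates the groups cleanly: skin is not fur AND legs ≥ 1.
(mass=43, habitat=tundra, legs=0, skin=feathers, diet=carnivore): skin is feathers, legs = 0 — does not satisfy this, so Rejected.
(mass=50, habitat=ocean, legs=5, skin=fur, diet=herbivore): skin is fur, legs = 5 — does not satisfy this, so Rejected.
(mass=17, habitat=desert, legs=7, skin=feathers, diet=omnivore): skin is feathers, legs = 7 — fits, so Accepted.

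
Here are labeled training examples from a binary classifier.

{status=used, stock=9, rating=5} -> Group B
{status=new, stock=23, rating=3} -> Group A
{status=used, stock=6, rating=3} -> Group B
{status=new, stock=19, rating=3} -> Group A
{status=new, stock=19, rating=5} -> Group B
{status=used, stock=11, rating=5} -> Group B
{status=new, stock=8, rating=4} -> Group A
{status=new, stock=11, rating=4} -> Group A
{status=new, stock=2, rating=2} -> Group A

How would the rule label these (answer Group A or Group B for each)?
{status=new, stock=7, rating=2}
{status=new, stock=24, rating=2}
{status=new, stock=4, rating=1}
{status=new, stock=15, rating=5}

The distinguishing property — status is new AND rating ≤ 4 — holds for all the 'Group A' cases and none of the 'Group B' cases.

Group A, Group A, Group A, Group B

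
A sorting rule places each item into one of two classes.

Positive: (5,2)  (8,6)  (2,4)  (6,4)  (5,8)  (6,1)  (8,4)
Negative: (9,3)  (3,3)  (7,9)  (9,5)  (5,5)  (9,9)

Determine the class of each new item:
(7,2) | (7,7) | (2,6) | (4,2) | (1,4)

Rule: product is even. This holds for each 'Positive' example and fails for each 'Negative' one.
Positive: (7,2), since 7·2 = 14. Negative: (7,7), since 7·7 = 49. Positive: (2,6), since 2·6 = 12. Positive: (4,2), since 4·2 = 8. Positive: (1,4), since 1·4 = 4.

Positive, Negative, Positive, Positive, Positive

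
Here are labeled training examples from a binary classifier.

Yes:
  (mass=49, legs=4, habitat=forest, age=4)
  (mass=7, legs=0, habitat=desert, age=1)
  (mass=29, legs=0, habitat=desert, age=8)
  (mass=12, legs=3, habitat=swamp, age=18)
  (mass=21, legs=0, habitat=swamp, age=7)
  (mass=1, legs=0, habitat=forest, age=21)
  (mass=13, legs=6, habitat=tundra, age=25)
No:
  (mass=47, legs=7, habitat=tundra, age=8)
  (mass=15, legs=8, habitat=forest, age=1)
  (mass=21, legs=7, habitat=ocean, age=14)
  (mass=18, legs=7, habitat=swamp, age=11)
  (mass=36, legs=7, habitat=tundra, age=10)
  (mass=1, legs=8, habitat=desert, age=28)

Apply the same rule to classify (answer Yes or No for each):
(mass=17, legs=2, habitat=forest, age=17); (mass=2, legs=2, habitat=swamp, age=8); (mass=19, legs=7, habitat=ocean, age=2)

The rule appears to be: legs ≤ 6.

Yes, Yes, No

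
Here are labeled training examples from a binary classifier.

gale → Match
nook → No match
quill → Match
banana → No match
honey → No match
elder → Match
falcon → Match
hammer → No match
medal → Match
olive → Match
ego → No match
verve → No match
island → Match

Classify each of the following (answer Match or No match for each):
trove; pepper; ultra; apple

The distinguishing property — contains 'l' — holds for all the 'Match' cases and none of the 'No match' cases.

No match, No match, Match, Match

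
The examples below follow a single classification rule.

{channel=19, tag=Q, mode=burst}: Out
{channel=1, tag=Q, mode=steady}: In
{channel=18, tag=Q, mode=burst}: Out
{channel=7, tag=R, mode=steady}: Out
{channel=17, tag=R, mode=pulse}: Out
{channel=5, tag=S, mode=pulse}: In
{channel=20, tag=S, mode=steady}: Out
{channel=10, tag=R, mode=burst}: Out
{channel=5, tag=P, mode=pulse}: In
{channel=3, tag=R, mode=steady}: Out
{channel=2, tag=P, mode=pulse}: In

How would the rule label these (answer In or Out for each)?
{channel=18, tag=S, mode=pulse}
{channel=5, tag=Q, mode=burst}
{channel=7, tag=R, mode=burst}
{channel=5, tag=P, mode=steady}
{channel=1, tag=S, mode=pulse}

Out, In, Out, In, In

The rule appears to be: channel ≤ 2 OR channel = 5.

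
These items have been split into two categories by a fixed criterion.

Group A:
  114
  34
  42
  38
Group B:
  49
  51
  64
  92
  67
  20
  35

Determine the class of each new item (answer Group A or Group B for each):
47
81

Group B, Group B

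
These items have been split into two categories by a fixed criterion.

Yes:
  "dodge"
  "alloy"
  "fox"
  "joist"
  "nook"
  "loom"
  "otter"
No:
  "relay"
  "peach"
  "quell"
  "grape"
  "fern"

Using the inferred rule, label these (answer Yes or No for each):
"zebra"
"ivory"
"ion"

Comparing the two groups points to one rule — contains 'o'.
No: "zebra", since no 'o'. Yes: "ivory", since has 'o'. Yes: "ion", since has 'o'.

No, Yes, Yes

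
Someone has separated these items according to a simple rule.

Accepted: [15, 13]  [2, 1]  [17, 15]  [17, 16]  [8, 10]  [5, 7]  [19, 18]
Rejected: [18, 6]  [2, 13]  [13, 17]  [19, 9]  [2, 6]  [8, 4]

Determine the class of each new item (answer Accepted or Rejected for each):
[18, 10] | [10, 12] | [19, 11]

Rejected, Accepted, Rejected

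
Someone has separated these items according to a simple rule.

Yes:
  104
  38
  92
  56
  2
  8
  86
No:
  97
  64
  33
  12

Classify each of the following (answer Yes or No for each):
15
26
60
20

A rule that fits every label: ≡ 2 (mod 3) — true of each 'Yes' example, false of each 'No' one.
15: No (15 mod 3 = 0).
26: Yes (26 mod 3 = 2).
60: No (60 mod 3 = 0).
20: Yes (20 mod 3 = 2).

No, Yes, No, Yes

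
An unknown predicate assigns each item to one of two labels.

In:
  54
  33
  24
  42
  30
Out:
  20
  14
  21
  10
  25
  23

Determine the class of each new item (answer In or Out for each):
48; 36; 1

In, In, Out

'In' ⟺ multiple of 3 AND at least 23.
48 → 48 = 3·16, 48 ≥ 23 → In.
36 → 36 = 3·12, 36 ≥ 23 → In.
1 → 1 = 3·0 + 1, 1 < 23 → Out.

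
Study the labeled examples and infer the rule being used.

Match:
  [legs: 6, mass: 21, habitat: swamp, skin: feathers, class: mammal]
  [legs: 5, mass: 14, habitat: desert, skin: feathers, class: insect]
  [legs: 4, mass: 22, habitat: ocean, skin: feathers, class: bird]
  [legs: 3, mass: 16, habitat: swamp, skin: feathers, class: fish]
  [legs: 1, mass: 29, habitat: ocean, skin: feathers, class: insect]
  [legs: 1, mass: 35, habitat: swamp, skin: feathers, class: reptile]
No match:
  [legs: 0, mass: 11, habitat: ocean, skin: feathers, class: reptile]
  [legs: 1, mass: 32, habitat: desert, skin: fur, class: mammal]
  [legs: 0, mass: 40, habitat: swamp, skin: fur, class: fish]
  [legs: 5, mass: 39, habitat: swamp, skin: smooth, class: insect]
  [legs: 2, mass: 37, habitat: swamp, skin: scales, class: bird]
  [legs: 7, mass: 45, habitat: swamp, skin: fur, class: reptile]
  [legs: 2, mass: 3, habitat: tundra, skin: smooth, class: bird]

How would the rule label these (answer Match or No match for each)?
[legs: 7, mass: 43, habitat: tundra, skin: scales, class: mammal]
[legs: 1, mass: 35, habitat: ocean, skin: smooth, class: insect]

No match, No match

Every 'Match' example satisfies: skin is feathers AND legs ≥ 1. None of the 'No match' examples do.
[legs: 7, mass: 43, habitat: tundra, skin: scales, class: mammal] → skin is scales, legs = 7 → No match. [legs: 1, mass: 35, habitat: ocean, skin: smooth, class: insect] → skin is smooth, legs = 1 → No match.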